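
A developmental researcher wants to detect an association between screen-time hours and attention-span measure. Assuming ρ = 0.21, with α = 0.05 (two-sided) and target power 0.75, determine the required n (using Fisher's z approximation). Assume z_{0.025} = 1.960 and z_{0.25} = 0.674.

n = 156

Fisher's z: C = ½·ln((1+r)/(1−r)) = ½·ln(1.5316) = 0.2132.
n = ((z_{α/2} + z_β)/C)² + 3.
(1.960 + 0.674) / 0.2132 = 2.634 / 0.2132 = 12.355.
n = 12.355² + 3 = 152.64 + 3 = 155.6.
Round up.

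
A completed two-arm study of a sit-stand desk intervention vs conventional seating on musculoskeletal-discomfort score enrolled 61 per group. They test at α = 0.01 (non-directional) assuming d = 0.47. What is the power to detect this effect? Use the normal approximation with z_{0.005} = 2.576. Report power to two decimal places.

power ≈ 0.51

For two equal groups, power = Φ(d·√(n/2) − z_{α/2}).
d·√(n/2) = 0.47 × √(61/2) = 0.47 × 5.523 = 2.596.
z_β = 2.596 − 2.576 = 0.020.
Power = Φ(0.020) = 0.508.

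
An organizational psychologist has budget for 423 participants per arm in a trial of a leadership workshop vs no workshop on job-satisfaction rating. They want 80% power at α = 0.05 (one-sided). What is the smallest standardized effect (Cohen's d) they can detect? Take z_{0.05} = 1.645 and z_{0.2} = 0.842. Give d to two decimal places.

d_min ≈ 0.17

For two independent groups of n = 423 each: d_min = (z_{α} + z_β)·√(2/n).
z-sum = 1.645 + 0.842 = 2.487.
d_min = 2.487 × √(2/423) = 2.487 × 0.0688 = 0.171.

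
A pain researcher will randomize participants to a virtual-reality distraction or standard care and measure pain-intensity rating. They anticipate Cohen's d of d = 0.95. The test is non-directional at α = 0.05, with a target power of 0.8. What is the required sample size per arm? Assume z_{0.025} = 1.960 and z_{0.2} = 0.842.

For two independent groups with equal n: n = 2·((z_{α/2} + z_β) / d)².
z_{α/2} + z_β = 1.960 + 0.842 = 2.802.
n = 2 × (2.802 / 0.95)² = 2 × 2.949² = 2 × 8.70 = 17.4.
Round up to the next whole participant.

n = 18 per group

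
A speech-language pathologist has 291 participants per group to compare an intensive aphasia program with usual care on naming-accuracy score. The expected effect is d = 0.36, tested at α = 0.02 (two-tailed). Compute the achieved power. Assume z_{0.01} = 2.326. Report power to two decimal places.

power ≈ 0.98

For two equal groups, power = Φ(d·√(n/2) − z_{α/2}).
d·√(n/2) = 0.36 × √(291/2) = 0.36 × 12.062 = 4.342.
z_β = 4.342 − 2.326 = 2.016.
Power = Φ(2.016) = 0.978.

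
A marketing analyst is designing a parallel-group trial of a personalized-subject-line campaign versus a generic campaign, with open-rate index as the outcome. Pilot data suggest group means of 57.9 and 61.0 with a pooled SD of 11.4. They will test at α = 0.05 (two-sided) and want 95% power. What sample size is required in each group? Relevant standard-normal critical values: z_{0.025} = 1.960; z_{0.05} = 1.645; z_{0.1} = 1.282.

Cohen's d = |M₁ − M₂| / SD_pooled = |57.9 − 61.0| / 11.4 = 3.1 / 11.4 = 0.272.
For two independent groups with equal n: n = 2·((z_{α/2} + z_β) / d)².
z_{α/2} + z_β = 1.960 + 1.645 = 3.605.
n = 2 × (3.605 / 0.272)² = 2 × 13.254² = 2 × 175.66 = 351.3.
Round up to the next whole participant.

n = 352 per group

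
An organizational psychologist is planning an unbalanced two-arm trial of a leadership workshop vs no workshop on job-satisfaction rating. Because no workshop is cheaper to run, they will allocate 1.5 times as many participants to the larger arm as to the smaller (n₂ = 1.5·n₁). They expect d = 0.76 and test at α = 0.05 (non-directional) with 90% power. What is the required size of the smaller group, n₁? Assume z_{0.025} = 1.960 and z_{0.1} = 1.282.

n₁ = 31

With allocation ratio k = n₂/n₁ = 1.5, Var(x̄₁−x̄₂) = σ²(1/n₁ + 1/(k·n₁)) = σ²·(k+1)/(k·n₁).
So n₁ = (1 + 1/k)·((z_{α/2} + z_β)/d)² = 1.667 × (3.242/0.76)².
n₁ = 1.667 × 18.20 = 30.3.
Round up: n₁ = 31, giving n₂ = ⌈1.5 × 31⌉ = ⌈46.5⌉ = 47.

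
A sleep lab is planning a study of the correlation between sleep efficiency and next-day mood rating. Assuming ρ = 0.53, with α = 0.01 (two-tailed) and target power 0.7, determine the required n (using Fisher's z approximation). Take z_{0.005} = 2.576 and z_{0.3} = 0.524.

Fisher's z: C = ½·ln((1+r)/(1−r)) = ½·ln(3.2553) = 0.5901.
n = ((z_{α/2} + z_β)/C)² + 3.
(2.576 + 0.524) / 0.5901 = 3.100 / 0.5901 = 5.253.
n = 5.253² + 3 = 27.60 + 3 = 30.6.
Round up.

n = 31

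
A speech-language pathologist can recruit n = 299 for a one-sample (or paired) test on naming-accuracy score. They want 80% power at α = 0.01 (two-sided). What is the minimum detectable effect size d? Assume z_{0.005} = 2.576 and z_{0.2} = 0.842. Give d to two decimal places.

For a single sample (or paired design) of n = 299: d_min = (z_{α/2} + z_β)/√n.
z-sum = 2.576 + 0.842 = 3.418.
d_min = 3.418 / √299 = 3.418 / 17.292 = 0.198.

d_min ≈ 0.20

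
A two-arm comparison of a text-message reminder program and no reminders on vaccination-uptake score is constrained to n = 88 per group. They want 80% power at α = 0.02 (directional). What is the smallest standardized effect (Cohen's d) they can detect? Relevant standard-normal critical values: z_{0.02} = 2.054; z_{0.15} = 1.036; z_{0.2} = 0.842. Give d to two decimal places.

For two independent groups of n = 88 each: d_min = (z_{α} + z_β)·√(2/n).
z-sum = 2.054 + 0.842 = 2.896.
d_min = 2.896 × √(2/88) = 2.896 × 0.1508 = 0.437.

d_min ≈ 0.44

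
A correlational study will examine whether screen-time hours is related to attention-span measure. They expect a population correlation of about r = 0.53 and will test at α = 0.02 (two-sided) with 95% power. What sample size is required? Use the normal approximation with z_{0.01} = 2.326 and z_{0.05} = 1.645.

n = 49

Fisher's z: C = ½·ln((1+r)/(1−r)) = ½·ln(3.2553) = 0.5901.
n = ((z_{α/2} + z_β)/C)² + 3.
(2.326 + 1.645) / 0.5901 = 3.971 / 0.5901 = 6.729.
n = 6.729² + 3 = 45.28 + 3 = 48.3.
Round up.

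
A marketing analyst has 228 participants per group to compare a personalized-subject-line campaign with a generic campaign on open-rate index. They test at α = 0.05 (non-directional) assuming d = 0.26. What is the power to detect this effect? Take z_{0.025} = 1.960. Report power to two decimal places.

For two equal groups, power = Φ(d·√(n/2) − z_{α/2}).
d·√(n/2) = 0.26 × √(228/2) = 0.26 × 10.677 = 2.776.
z_β = 2.776 − 1.960 = 0.816.
Power = Φ(0.816) = 0.793.

power ≈ 0.79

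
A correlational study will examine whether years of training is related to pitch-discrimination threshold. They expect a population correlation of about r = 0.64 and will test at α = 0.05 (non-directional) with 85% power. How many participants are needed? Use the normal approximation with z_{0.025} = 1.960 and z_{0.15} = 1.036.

Fisher's z: C = ½·ln((1+r)/(1−r)) = ½·ln(4.5556) = 0.7582.
n = ((z_{α/2} + z_β)/C)² + 3.
(1.960 + 1.036) / 0.7582 = 2.996 / 0.7582 = 3.951.
n = 3.951² + 3 = 15.61 + 3 = 18.6.
Round up.

n = 19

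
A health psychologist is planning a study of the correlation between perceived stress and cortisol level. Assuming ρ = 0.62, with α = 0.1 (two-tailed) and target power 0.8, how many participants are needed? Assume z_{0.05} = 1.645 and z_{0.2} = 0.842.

Fisher's z: C = ½·ln((1+r)/(1−r)) = ½·ln(4.2632) = 0.7250.
n = ((z_{α/2} + z_β)/C)² + 3.
(1.645 + 0.842) / 0.7250 = 2.487 / 0.7250 = 3.430.
n = 3.430² + 3 = 11.77 + 3 = 14.8.
Round up.

n = 15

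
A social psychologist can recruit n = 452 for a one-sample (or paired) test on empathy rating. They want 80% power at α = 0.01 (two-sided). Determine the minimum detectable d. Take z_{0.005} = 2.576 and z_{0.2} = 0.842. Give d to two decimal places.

d_min ≈ 0.16

For a single sample (or paired design) of n = 452: d_min = (z_{α/2} + z_β)/√n.
z-sum = 2.576 + 0.842 = 3.418.
d_min = 3.418 / √452 = 3.418 / 21.260 = 0.161.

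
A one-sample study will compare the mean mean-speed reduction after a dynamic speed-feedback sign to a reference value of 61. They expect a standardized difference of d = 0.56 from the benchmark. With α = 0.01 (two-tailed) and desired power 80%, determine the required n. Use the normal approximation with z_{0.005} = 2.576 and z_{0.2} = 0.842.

For a one-sample test: n = ((z_{α/2} + z_β) / d)².
z_{α/2} + z_β = 2.576 + 0.842 = 3.418.
n = (3.418 / 0.56)² = 6.104² = 37.25.
Round up.

n = 38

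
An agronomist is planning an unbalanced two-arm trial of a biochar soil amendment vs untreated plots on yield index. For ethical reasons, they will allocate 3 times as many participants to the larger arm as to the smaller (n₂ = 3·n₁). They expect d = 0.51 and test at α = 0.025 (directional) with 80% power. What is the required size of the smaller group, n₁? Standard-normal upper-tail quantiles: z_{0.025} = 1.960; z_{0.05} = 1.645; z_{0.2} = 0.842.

n₁ = 41

With allocation ratio k = n₂/n₁ = 3, Var(x̄₁−x̄₂) = σ²(1/n₁ + 1/(k·n₁)) = σ²·(k+1)/(k·n₁).
So n₁ = (1 + 1/k)·((z_{α} + z_β)/d)² = 1.333 × (2.802/0.51)².
n₁ = 1.333 × 30.19 = 40.2.
Round up: n₁ = 41, giving n₂ = 3 × 41 = 123.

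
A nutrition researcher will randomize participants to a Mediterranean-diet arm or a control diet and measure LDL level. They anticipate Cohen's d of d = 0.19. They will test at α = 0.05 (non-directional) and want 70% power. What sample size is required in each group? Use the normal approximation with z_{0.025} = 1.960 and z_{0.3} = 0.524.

For two independent groups with equal n: n = 2·((z_{α/2} + z_β) / d)².
z_{α/2} + z_β = 1.960 + 0.524 = 2.484.
n = 2 × (2.484 / 0.19)² = 2 × 13.074² = 2 × 170.92 = 341.8.
Round up to the next whole participant.

n = 342 per group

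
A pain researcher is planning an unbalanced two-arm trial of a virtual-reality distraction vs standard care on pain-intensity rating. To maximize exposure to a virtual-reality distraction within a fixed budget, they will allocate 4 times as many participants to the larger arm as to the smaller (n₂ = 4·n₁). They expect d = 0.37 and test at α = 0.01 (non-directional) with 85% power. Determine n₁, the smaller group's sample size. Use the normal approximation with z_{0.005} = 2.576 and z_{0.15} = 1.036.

n₁ = 120

With allocation ratio k = n₂/n₁ = 4, Var(x̄₁−x̄₂) = σ²(1/n₁ + 1/(k·n₁)) = σ²·(k+1)/(k·n₁).
So n₁ = (1 + 1/k)·((z_{α/2} + z_β)/d)² = 1.250 × (3.612/0.37)².
n₁ = 1.250 × 95.30 = 119.1.
Round up: n₁ = 120, giving n₂ = 4 × 120 = 480.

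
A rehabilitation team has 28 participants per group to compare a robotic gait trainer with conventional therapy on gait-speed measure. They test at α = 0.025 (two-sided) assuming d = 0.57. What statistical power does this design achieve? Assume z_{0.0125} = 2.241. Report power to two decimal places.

power ≈ 0.46

For two equal groups, power = Φ(d·√(n/2) − z_{α/2}).
d·√(n/2) = 0.57 × √(28/2) = 0.57 × 3.742 = 2.133.
z_β = 2.133 − 2.241 = -0.108.
Power = Φ(-0.108) = 0.457.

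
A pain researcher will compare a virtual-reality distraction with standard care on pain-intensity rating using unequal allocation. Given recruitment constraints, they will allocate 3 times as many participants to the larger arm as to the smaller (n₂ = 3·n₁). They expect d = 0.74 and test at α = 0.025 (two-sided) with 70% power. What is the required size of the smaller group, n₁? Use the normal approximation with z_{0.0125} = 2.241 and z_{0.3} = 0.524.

With allocation ratio k = n₂/n₁ = 3, Var(x̄₁−x̄₂) = σ²(1/n₁ + 1/(k·n₁)) = σ²·(k+1)/(k·n₁).
So n₁ = (1 + 1/k)·((z_{α/2} + z_β)/d)² = 1.333 × (2.765/0.74)².
n₁ = 1.333 × 13.96 = 18.6.
Round up: n₁ = 19, giving n₂ = 3 × 19 = 57.

n₁ = 19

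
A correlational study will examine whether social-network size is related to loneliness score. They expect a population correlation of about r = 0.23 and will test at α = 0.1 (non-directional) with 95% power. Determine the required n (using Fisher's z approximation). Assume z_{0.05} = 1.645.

Fisher's z: C = ½·ln((1+r)/(1−r)) = ½·ln(1.5974) = 0.2342.
n = ((z_{α/2} + z_β)/C)² + 3.
(1.645 + 1.645) / 0.2342 = 3.290 / 0.2342 = 14.048.
n = 14.048² + 3 = 197.34 + 3 = 200.3.
Round up.

n = 201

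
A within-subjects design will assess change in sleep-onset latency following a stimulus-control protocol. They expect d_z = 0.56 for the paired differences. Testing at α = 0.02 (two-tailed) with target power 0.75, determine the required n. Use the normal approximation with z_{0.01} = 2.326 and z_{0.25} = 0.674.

For a paired (one-sample on differences) test: n = ((z_{α/2} + z_β) / d)².
z_{α/2} + z_β = 2.326 + 0.674 = 3.000.
n = (3.000 / 0.56)² = 5.357² = 28.70.
Round up.

n = 29 pairs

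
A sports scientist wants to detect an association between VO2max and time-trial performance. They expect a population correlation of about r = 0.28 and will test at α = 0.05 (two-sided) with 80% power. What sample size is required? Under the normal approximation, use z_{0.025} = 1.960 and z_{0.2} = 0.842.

n = 98

Fisher's z: C = ½·ln((1+r)/(1−r)) = ½·ln(1.7778) = 0.2877.
n = ((z_{α/2} + z_β)/C)² + 3.
(1.960 + 0.842) / 0.2877 = 2.802 / 0.2877 = 9.739.
n = 9.739² + 3 = 94.85 + 3 = 97.9.
Round up.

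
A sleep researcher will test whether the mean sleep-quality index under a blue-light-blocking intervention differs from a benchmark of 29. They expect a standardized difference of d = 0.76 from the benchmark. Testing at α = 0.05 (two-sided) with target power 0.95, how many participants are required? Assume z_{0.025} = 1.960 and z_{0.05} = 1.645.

For a one-sample test: n = ((z_{α/2} + z_β) / d)².
z_{α/2} + z_β = 1.960 + 1.645 = 3.605.
n = (3.605 / 0.76)² = 4.743² = 22.50.
Round up.

n = 23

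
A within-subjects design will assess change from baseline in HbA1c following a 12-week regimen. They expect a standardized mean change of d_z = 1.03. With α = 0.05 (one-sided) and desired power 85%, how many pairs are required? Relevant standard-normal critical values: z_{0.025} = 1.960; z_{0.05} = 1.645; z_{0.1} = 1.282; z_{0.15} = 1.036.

For a paired (one-sample on differences) test: n = ((z_{α} + z_β) / d)².
z_{α} + z_β = 1.645 + 1.036 = 2.681.
n = (2.681 / 1.03)² = 2.603² = 6.78.
Round up.

n = 7 pairs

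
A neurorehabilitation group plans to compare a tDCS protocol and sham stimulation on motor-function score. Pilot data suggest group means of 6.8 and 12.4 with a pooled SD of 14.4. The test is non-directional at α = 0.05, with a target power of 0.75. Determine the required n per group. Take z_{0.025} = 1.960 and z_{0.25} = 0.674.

n = 92 per group

Cohen's d = |M₁ − M₂| / SD_pooled = |6.8 − 12.4| / 14.4 = 5.6 / 14.4 = 0.389.
For two independent groups with equal n: n = 2·((z_{α/2} + z_β) / d)².
z_{α/2} + z_β = 1.960 + 0.674 = 2.634.
n = 2 × (2.634 / 0.389)² = 2 × 6.771² = 2 × 45.85 = 91.7.
Round up to the next whole participant.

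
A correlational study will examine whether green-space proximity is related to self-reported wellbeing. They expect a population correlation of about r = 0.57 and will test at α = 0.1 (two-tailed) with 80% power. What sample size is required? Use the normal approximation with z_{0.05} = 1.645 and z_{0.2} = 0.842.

Fisher's z: C = ½·ln((1+r)/(1−r)) = ½·ln(3.6512) = 0.6475.
n = ((z_{α/2} + z_β)/C)² + 3.
(1.645 + 0.842) / 0.6475 = 2.487 / 0.6475 = 3.841.
n = 3.841² + 3 = 14.75 + 3 = 17.8.
Round up.

n = 18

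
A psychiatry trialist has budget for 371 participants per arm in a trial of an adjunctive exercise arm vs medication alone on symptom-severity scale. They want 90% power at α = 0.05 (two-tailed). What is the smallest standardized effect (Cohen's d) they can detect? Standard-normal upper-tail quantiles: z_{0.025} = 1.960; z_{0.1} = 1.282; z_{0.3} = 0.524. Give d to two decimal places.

d_min ≈ 0.24

For two independent groups of n = 371 each: d_min = (z_{α/2} + z_β)·√(2/n).
z-sum = 1.960 + 1.282 = 3.242.
d_min = 3.242 × √(2/371) = 3.242 × 0.0734 = 0.238.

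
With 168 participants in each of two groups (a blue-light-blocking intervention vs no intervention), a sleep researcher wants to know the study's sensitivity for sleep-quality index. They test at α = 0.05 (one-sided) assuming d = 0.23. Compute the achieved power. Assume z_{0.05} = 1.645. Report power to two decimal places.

power ≈ 0.68

For two equal groups, power = Φ(d·√(n/2) − z_{α}).
d·√(n/2) = 0.23 × √(168/2) = 0.23 × 9.165 = 2.108.
z_β = 2.108 − 1.645 = 0.463.
Power = Φ(0.463) = 0.678.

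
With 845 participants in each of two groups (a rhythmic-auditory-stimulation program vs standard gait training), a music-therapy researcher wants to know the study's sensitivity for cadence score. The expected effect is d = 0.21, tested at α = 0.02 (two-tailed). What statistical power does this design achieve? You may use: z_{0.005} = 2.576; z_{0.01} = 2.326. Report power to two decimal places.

power ≈ 0.98

For two equal groups, power = Φ(d·√(n/2) − z_{α/2}).
d·√(n/2) = 0.21 × √(845/2) = 0.21 × 20.555 = 4.317.
z_β = 4.317 − 2.326 = 1.991.
Power = Φ(1.991) = 0.977.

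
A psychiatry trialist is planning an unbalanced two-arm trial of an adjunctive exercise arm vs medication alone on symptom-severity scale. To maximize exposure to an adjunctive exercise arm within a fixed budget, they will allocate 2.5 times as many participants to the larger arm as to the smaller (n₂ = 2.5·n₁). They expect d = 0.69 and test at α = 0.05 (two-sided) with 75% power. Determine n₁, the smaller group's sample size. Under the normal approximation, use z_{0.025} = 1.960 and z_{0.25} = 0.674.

n₁ = 21

With allocation ratio k = n₂/n₁ = 2.5, Var(x̄₁−x̄₂) = σ²(1/n₁ + 1/(k·n₁)) = σ²·(k+1)/(k·n₁).
So n₁ = (1 + 1/k)·((z_{α/2} + z_β)/d)² = 1.400 × (2.634/0.69)².
n₁ = 1.400 × 14.57 = 20.4.
Round up: n₁ = 21, giving n₂ = ⌈2.5 × 21⌉ = ⌈52.5⌉ = 53.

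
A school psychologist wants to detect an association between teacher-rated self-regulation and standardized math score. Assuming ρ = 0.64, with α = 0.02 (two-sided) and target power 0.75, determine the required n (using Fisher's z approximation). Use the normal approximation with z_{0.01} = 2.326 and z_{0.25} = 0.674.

Fisher's z: C = ½·ln((1+r)/(1−r)) = ½·ln(4.5556) = 0.7582.
n = ((z_{α/2} + z_β)/C)² + 3.
(2.326 + 0.674) / 0.7582 = 3.000 / 0.7582 = 3.957.
n = 3.957² + 3 = 15.66 + 3 = 18.7.
Round up.

n = 19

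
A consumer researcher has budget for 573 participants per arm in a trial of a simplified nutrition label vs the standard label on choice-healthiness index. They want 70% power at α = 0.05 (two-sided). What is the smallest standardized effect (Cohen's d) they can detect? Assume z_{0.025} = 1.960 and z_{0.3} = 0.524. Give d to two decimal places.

d_min ≈ 0.15

For two independent groups of n = 573 each: d_min = (z_{α/2} + z_β)·√(2/n).
z-sum = 1.960 + 0.524 = 2.484.
d_min = 2.484 × √(2/573) = 2.484 × 0.0591 = 0.147.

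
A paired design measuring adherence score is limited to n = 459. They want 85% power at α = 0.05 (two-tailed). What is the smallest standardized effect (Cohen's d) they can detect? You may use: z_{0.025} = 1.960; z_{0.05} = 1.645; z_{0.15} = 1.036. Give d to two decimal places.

d_min ≈ 0.14

For a single sample (or paired design) of n = 459: d_min = (z_{α/2} + z_β)/√n.
z-sum = 1.960 + 1.036 = 2.996.
d_min = 2.996 / √459 = 2.996 / 21.424 = 0.140.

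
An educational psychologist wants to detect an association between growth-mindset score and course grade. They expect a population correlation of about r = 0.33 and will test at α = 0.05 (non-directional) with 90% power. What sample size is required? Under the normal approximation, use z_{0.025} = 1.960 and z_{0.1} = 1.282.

Fisher's z: C = ½·ln((1+r)/(1−r)) = ½·ln(1.9851) = 0.3428.
n = ((z_{α/2} + z_β)/C)² + 3.
(1.960 + 1.282) / 0.3428 = 3.242 / 0.3428 = 9.457.
n = 9.457² + 3 = 89.44 + 3 = 92.4.
Round up.

n = 93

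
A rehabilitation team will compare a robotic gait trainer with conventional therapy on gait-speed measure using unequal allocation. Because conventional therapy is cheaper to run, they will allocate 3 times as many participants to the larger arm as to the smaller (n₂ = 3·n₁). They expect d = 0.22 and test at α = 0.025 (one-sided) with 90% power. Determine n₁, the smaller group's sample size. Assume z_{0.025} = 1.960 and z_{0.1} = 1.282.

n₁ = 290

With allocation ratio k = n₂/n₁ = 3, Var(x̄₁−x̄₂) = σ²(1/n₁ + 1/(k·n₁)) = σ²·(k+1)/(k·n₁).
So n₁ = (1 + 1/k)·((z_{α} + z_β)/d)² = 1.333 × (3.242/0.22)².
n₁ = 1.333 × 217.16 = 289.5.
Round up: n₁ = 290, giving n₂ = 3 × 290 = 870.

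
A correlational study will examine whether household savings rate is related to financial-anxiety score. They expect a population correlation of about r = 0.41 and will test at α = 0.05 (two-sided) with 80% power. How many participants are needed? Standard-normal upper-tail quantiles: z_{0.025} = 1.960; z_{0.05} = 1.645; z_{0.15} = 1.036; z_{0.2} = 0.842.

Fisher's z: C = ½·ln((1+r)/(1−r)) = ½·ln(2.3898) = 0.4356.
n = ((z_{α/2} + z_β)/C)² + 3.
(1.960 + 0.842) / 0.4356 = 2.802 / 0.4356 = 6.433.
n = 6.433² + 3 = 41.38 + 3 = 44.4.
Round up.

n = 45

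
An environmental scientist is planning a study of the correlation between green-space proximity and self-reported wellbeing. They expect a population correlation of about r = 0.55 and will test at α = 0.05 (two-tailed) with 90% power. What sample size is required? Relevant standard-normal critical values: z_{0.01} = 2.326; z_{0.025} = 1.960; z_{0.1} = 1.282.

n = 31

Fisher's z: C = ½·ln((1+r)/(1−r)) = ½·ln(3.4444) = 0.6184.
n = ((z_{α/2} + z_β)/C)² + 3.
(1.960 + 1.282) / 0.6184 = 3.242 / 0.6184 = 5.243.
n = 5.243² + 3 = 27.48 + 3 = 30.5.
Round up.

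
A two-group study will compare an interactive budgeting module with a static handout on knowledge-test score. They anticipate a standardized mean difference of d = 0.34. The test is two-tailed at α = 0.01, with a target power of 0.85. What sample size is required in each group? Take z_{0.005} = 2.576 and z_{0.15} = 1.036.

For two independent groups with equal n: n = 2·((z_{α/2} + z_β) / d)².
z_{α/2} + z_β = 2.576 + 1.036 = 3.612.
n = 2 × (3.612 / 0.34)² = 2 × 10.624² = 2 × 112.86 = 225.7.
Round up to the next whole participant.

n = 226 per group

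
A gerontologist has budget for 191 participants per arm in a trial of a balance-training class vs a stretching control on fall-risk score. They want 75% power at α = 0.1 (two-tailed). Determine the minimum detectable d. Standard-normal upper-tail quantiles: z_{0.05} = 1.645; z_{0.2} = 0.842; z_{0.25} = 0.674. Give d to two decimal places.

d_min ≈ 0.24

For two independent groups of n = 191 each: d_min = (z_{α/2} + z_β)·√(2/n).
z-sum = 1.645 + 0.674 = 2.319.
d_min = 2.319 × √(2/191) = 2.319 × 0.1023 = 0.237.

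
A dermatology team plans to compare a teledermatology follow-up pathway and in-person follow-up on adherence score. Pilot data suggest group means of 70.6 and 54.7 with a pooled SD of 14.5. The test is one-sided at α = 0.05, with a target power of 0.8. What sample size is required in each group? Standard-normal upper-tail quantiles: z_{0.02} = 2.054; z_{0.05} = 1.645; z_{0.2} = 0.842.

Cohen's d = |M₁ − M₂| / SD_pooled = |70.6 − 54.7| / 14.5 = 15.9 / 14.5 = 1.097.
For two independent groups with equal n: n = 2·((z_{α} + z_β) / d)².
z_{α} + z_β = 1.645 + 0.842 = 2.487.
n = 2 × (2.487 / 1.097)² = 2 × 2.267² = 2 × 5.14 = 10.3.
Round up to the next whole participant.

n = 11 per group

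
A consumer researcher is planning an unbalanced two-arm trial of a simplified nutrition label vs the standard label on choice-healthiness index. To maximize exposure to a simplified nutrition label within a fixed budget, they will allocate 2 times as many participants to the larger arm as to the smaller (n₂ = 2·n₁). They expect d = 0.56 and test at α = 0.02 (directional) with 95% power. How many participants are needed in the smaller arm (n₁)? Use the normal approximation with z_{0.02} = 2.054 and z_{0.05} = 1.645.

With allocation ratio k = n₂/n₁ = 2, Var(x̄₁−x̄₂) = σ²(1/n₁ + 1/(k·n₁)) = σ²·(k+1)/(k·n₁).
So n₁ = (1 + 1/k)·((z_{α} + z_β)/d)² = 1.500 × (3.699/0.56)².
n₁ = 1.500 × 43.63 = 65.4.
Round up: n₁ = 66, giving n₂ = 2 × 66 = 132.

n₁ = 66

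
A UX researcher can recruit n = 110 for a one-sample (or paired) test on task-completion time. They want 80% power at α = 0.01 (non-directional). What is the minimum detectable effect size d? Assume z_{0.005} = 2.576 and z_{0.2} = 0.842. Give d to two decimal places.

For a single sample (or paired design) of n = 110: d_min = (z_{α/2} + z_β)/√n.
z-sum = 2.576 + 0.842 = 3.418.
d_min = 3.418 / √110 = 3.418 / 10.488 = 0.326.

d_min ≈ 0.33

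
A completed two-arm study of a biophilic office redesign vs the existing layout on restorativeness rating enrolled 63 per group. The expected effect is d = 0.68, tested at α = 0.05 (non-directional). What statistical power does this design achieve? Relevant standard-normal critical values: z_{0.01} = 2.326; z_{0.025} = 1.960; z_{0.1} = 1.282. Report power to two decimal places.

For two equal groups, power = Φ(d·√(n/2) − z_{α/2}).
d·√(n/2) = 0.68 × √(63/2) = 0.68 × 5.612 = 3.816.
z_β = 3.816 − 1.960 = 1.856.
Power = Φ(1.856) = 0.968.

power ≈ 0.97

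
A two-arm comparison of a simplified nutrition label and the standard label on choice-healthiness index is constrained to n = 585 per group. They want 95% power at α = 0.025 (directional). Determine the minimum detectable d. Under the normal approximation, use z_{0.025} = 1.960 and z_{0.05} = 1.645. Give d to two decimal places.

For two independent groups of n = 585 each: d_min = (z_{α} + z_β)·√(2/n).
z-sum = 1.960 + 1.645 = 3.605.
d_min = 3.605 × √(2/585) = 3.605 × 0.0585 = 0.211.

d_min ≈ 0.21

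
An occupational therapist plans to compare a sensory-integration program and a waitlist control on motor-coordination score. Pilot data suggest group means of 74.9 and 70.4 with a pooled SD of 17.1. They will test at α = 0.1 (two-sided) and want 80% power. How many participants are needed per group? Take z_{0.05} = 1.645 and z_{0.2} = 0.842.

Cohen's d = |M₁ − M₂| / SD_pooled = |74.9 − 70.4| / 17.1 = 4.5 / 17.1 = 0.263.
For two independent groups with equal n: n = 2·((z_{α/2} + z_β) / d)².
z_{α/2} + z_β = 1.645 + 0.842 = 2.487.
n = 2 × (2.487 / 0.263)² = 2 × 9.456² = 2 × 89.42 = 178.8.
Round up to the next whole participant.

n = 179 per group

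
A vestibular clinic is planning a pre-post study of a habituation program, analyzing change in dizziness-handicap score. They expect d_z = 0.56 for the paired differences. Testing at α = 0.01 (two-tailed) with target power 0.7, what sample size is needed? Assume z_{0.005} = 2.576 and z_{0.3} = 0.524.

n = 31 pairs

For a paired (one-sample on differences) test: n = ((z_{α/2} + z_β) / d)².
z_{α/2} + z_β = 2.576 + 0.524 = 3.100.
n = (3.100 / 0.56)² = 5.536² = 30.64.
Round up.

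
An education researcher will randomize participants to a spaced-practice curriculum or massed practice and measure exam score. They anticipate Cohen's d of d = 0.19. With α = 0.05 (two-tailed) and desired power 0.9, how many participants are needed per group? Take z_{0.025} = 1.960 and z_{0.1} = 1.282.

For two independent groups with equal n: n = 2·((z_{α/2} + z_β) / d)².
z_{α/2} + z_β = 1.960 + 1.282 = 3.242.
n = 2 × (3.242 / 0.19)² = 2 × 17.063² = 2 × 291.15 = 582.3.
Round up to the next whole participant.

n = 583 per group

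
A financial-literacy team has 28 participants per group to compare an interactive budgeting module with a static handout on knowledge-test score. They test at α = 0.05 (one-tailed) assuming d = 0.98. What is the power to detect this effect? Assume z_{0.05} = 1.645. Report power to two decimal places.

power ≈ 0.98

For two equal groups, power = Φ(d·√(n/2) − z_{α}).
d·√(n/2) = 0.98 × √(28/2) = 0.98 × 3.742 = 3.667.
z_β = 3.667 − 1.645 = 2.022.
Power = Φ(2.022) = 0.978.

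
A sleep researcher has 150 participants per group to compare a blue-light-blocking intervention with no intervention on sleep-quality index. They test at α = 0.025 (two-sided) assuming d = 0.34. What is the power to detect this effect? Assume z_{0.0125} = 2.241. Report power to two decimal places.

power ≈ 0.76

For two equal groups, power = Φ(d·√(n/2) − z_{α/2}).
d·√(n/2) = 0.34 × √(150/2) = 0.34 × 8.660 = 2.944.
z_β = 2.944 − 2.241 = 0.703.
Power = Φ(0.703) = 0.759.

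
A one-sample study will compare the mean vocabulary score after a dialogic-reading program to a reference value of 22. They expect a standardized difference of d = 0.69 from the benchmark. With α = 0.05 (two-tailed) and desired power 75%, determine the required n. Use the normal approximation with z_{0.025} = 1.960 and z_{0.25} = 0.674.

n = 15

For a one-sample test: n = ((z_{α/2} + z_β) / d)².
z_{α/2} + z_β = 1.960 + 0.674 = 2.634.
n = (2.634 / 0.69)² = 3.817² = 14.57.
Round up.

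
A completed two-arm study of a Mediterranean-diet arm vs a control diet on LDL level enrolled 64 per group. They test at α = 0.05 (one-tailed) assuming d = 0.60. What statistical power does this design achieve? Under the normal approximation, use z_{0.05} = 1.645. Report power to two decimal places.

For two equal groups, power = Φ(d·√(n/2) − z_{α}).
d·√(n/2) = 0.60 × √(64/2) = 0.60 × 5.657 = 3.394.
z_β = 3.394 − 1.645 = 1.749.
Power = Φ(1.749) = 0.960.

power ≈ 0.96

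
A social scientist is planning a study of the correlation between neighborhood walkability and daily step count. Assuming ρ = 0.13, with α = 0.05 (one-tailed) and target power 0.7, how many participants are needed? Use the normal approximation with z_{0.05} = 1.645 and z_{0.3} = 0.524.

Fisher's z: C = ½·ln((1+r)/(1−r)) = ½·ln(1.2989) = 0.1307.
n = ((z_{α} + z_β)/C)² + 3.
(1.645 + 0.524) / 0.1307 = 2.169 / 0.1307 = 16.595.
n = 16.595² + 3 = 275.40 + 3 = 278.4.
Round up.

n = 279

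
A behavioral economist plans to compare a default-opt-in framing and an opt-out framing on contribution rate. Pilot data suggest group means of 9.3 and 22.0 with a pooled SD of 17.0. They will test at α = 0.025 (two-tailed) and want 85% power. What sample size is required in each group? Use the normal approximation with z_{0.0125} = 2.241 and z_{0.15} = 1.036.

n = 39 per group

Cohen's d = |M₁ − M₂| / SD_pooled = |9.3 − 22.0| / 17.0 = 12.7 / 17.0 = 0.747.
For two independent groups with equal n: n = 2·((z_{α/2} + z_β) / d)².
z_{α/2} + z_β = 2.241 + 1.036 = 3.277.
n = 2 × (3.277 / 0.747)² = 2 × 4.387² = 2 × 19.24 = 38.5.
Round up to the next whole participant.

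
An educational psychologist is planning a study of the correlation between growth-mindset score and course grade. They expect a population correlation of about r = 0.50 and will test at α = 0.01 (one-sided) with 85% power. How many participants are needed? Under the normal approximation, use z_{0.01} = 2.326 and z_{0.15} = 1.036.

Fisher's z: C = ½·ln((1+r)/(1−r)) = ½·ln(3.0000) = 0.5493.
n = ((z_{α} + z_β)/C)² + 3.
(2.326 + 1.036) / 0.5493 = 3.362 / 0.5493 = 6.121.
n = 6.121² + 3 = 37.46 + 3 = 40.5.
Round up.

n = 41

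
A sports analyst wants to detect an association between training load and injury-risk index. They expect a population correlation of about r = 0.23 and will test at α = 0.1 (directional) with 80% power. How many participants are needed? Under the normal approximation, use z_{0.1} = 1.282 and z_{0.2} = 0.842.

n = 86

Fisher's z: C = ½·ln((1+r)/(1−r)) = ½·ln(1.5974) = 0.2342.
n = ((z_{α} + z_β)/C)² + 3.
(1.282 + 0.842) / 0.2342 = 2.124 / 0.2342 = 9.069.
n = 9.069² + 3 = 82.25 + 3 = 85.2.
Round up.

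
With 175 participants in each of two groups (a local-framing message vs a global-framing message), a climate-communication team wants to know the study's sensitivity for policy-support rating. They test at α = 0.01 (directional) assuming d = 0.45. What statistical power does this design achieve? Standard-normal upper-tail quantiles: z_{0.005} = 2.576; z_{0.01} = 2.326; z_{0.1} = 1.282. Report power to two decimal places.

power ≈ 0.97

For two equal groups, power = Φ(d·√(n/2) − z_{α}).
d·√(n/2) = 0.45 × √(175/2) = 0.45 × 9.354 = 4.209.
z_β = 4.209 − 2.326 = 1.883.
Power = Φ(1.883) = 0.970.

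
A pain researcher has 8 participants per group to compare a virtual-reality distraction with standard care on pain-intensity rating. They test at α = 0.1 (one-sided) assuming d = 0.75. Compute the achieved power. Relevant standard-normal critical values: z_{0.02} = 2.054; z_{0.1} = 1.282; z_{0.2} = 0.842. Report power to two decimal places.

power ≈ 0.59

For two equal groups, power = Φ(d·√(n/2) − z_{α}).
d·√(n/2) = 0.75 × √(8/2) = 0.75 × 2.000 = 1.500.
z_β = 1.500 − 1.282 = 0.218.
Power = Φ(0.218) = 0.586.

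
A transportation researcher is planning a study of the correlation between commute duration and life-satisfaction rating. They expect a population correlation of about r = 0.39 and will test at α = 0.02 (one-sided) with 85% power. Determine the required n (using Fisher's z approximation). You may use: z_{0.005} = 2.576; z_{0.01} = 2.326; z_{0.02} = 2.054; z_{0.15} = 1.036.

n = 60

Fisher's z: C = ½·ln((1+r)/(1−r)) = ½·ln(2.2787) = 0.4118.
n = ((z_{α} + z_β)/C)² + 3.
(2.054 + 1.036) / 0.4118 = 3.090 / 0.4118 = 7.504.
n = 7.504² + 3 = 56.30 + 3 = 59.3.
Round up.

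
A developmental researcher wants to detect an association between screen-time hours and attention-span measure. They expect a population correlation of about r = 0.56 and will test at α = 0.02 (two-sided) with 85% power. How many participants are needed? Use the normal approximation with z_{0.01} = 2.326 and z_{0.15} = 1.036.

Fisher's z: C = ½·ln((1+r)/(1−r)) = ½·ln(3.5455) = 0.6328.
n = ((z_{α/2} + z_β)/C)² + 3.
(2.326 + 1.036) / 0.6328 = 3.362 / 0.6328 = 5.313.
n = 5.313² + 3 = 28.23 + 3 = 31.2.
Round up.

n = 32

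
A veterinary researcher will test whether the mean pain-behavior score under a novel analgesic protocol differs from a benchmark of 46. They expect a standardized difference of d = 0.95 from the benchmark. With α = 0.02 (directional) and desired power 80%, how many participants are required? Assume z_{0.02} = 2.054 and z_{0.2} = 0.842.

For a one-sample test: n = ((z_{α} + z_β) / d)².
z_{α} + z_β = 2.054 + 0.842 = 2.896.
n = (2.896 / 0.95)² = 3.048² = 9.29.
Round up.

n = 10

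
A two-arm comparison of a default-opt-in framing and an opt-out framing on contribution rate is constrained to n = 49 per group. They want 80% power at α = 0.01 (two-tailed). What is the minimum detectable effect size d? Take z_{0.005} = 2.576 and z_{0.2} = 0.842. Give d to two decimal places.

d_min ≈ 0.69

For two independent groups of n = 49 each: d_min = (z_{α/2} + z_β)·√(2/n).
z-sum = 2.576 + 0.842 = 3.418.
d_min = 3.418 × √(2/49) = 3.418 × 0.2020 = 0.691.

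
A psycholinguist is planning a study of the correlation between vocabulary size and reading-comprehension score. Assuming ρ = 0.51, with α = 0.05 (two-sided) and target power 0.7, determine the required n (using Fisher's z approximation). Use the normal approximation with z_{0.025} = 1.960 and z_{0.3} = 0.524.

Fisher's z: C = ½·ln((1+r)/(1−r)) = ½·ln(3.0816) = 0.5627.
n = ((z_{α/2} + z_β)/C)² + 3.
(1.960 + 0.524) / 0.5627 = 2.484 / 0.5627 = 4.414.
n = 4.414² + 3 = 19.49 + 3 = 22.5.
Round up.

n = 23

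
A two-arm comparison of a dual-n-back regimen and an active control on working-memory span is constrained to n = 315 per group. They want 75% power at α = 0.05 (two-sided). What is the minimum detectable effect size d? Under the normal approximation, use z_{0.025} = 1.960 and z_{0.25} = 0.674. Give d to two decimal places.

d_min ≈ 0.21

For two independent groups of n = 315 each: d_min = (z_{α/2} + z_β)·√(2/n).
z-sum = 1.960 + 0.674 = 2.634.
d_min = 2.634 × √(2/315) = 2.634 × 0.0797 = 0.210.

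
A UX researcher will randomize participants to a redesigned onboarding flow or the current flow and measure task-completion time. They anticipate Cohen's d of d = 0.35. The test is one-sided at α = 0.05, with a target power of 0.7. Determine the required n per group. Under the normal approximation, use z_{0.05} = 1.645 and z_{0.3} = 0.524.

n = 77 per group

For two independent groups with equal n: n = 2·((z_{α} + z_β) / d)².
z_{α} + z_β = 1.645 + 0.524 = 2.169.
n = 2 × (2.169 / 0.35)² = 2 × 6.197² = 2 × 38.40 = 76.8.
Round up to the next whole participant.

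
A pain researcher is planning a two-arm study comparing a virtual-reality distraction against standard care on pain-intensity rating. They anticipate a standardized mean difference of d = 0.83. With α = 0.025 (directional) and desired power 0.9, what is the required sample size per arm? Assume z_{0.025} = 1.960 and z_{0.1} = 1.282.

n = 31 per group

For two independent groups with equal n: n = 2·((z_{α} + z_β) / d)².
z_{α} + z_β = 1.960 + 1.282 = 3.242.
n = 2 × (3.242 / 0.83)² = 2 × 3.906² = 2 × 15.26 = 30.5.
Round up to the next whole participant.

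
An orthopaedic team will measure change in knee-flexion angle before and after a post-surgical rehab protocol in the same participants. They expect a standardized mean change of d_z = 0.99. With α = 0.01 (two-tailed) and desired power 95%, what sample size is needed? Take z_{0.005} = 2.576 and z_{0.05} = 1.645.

For a paired (one-sample on differences) test: n = ((z_{α/2} + z_β) / d)².
z_{α/2} + z_β = 2.576 + 1.645 = 4.221.
n = (4.221 / 0.99)² = 4.264² = 18.18.
Round up.

n = 19 pairs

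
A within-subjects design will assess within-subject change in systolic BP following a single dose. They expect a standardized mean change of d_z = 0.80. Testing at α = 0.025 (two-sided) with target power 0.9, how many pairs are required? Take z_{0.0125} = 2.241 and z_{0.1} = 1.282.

n = 20 pairs

For a paired (one-sample on differences) test: n = ((z_{α/2} + z_β) / d)².
z_{α/2} + z_β = 2.241 + 1.282 = 3.523.
n = (3.523 / 0.80)² = 4.404² = 19.39.
Round up.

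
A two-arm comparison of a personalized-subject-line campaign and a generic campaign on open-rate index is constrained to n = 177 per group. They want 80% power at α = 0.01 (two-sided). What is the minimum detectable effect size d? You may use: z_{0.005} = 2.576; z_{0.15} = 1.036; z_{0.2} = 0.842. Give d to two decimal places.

For two independent groups of n = 177 each: d_min = (z_{α/2} + z_β)·√(2/n).
z-sum = 2.576 + 0.842 = 3.418.
d_min = 3.418 × √(2/177) = 3.418 × 0.1063 = 0.363.

d_min ≈ 0.36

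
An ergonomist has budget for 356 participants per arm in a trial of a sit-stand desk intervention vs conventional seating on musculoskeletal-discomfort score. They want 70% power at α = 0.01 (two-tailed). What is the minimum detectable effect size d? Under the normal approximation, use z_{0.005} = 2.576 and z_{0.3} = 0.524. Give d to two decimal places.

d_min ≈ 0.23

For two independent groups of n = 356 each: d_min = (z_{α/2} + z_β)·√(2/n).
z-sum = 2.576 + 0.524 = 3.100.
d_min = 3.100 × √(2/356) = 3.100 × 0.0750 = 0.232.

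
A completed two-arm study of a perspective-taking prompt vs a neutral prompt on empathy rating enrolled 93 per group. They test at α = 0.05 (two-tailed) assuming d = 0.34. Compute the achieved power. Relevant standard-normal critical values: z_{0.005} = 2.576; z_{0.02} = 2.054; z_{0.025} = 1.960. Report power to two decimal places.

For two equal groups, power = Φ(d·√(n/2) − z_{α/2}).
d·√(n/2) = 0.34 × √(93/2) = 0.34 × 6.819 = 2.318.
z_β = 2.318 − 1.960 = 0.358.
Power = Φ(0.358) = 0.640.

power ≈ 0.64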